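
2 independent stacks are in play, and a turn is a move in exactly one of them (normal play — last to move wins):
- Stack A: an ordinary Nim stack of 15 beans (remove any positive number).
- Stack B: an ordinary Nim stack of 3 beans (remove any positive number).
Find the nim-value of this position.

12

Stack A is a plain Nim stack of size 15, so its Grundy value is 15.
Stack B is a plain Nim stack of size 3, so its Grundy value is 3.
The value of a disjunctive sum is the nim-sum of the parts.
Combined value = 15 XOR 3 = 12.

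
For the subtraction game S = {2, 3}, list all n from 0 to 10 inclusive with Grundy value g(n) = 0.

0, 1, 5, 6, 10

Grundy values for subtraction set {2, 3}:
k:     0  1  2  3  4  5  6  7  8  9 10
g(k):  0  0  1  1  2  0  0  1  1  2  0
The P-positions (g = 0) in 0..10 are 0, 1, 5, 6, 10.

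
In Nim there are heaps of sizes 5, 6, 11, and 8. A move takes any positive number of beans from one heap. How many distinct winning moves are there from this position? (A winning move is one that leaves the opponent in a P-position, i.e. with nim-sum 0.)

0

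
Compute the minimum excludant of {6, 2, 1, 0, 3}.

The values 0, 1, 2, 3 are all present; 4 is the first non-negative integer missing from the set.

4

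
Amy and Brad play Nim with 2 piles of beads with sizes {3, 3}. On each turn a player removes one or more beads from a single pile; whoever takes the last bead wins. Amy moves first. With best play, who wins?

Compute the nim-sum pairwise:
3 ⊕ 3 = 0
The nim-sum is 0, so this is a P-position: the player to move is in a losing position under optimal play; Amy is about to move from it and so loses — Brad wins.

Brad wins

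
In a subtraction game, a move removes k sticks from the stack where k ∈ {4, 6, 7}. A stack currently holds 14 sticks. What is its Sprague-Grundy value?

0

Compute g(0), g(1), … for moves {4, 6, 7}:
g(0) = mex{} = 0
g(1) = mex{} = 0
g(2) = mex{} = 0
g(3) = mex{} = 0
g(4) = mex{0} = 1
g(5) = mex{0} = 1
g(6) = mex{0} = 1
g(7) = mex{0} = 1
g(8) = mex{0,1} = 2
g(9) = mex{0,1} = 2
g(10) = mex{0,1} = 2
g(11) = mex{1} = 0
g(12) = mex{1,2} = 0
g(13) = mex{1,2} = 0
g(14) = mex{1,2} = 0
So g(14) = 0.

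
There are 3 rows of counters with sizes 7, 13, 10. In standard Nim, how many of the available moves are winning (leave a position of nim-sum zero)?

0

Compute the nim-sum pairwise:
7 XOR 13 = 10
10 XOR 10 = 0
The nim-sum is already 0, so every move leaves a nonzero nim-sum — there are no winning moves.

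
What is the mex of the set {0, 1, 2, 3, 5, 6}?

The values 0, 1, 2, 3 are all present; 4 is the first non-negative integer missing from the set.

4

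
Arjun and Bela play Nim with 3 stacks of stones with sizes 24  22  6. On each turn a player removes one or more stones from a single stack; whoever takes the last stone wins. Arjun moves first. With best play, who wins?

Compute the nim-sum pairwise:
24 ^ 22 = 14
14 ^ 6 = 8
The nim-sum is 8 ≠ 0, so this is an N-position: the player to move can win; Arjun has a winning move.

Arjun wins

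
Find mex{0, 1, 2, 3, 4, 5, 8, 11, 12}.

The values 0, 1, 2, 3, 4, 5 are all present; 6 is the first non-negative integer missing from the set.

6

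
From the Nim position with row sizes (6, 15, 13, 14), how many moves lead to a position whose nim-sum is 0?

3

Compute the nim-sum pairwise:
6 ⊕ 15 = 9
9 ⊕ 13 = 4
4 ⊕ 14 = 10
The overall nim-sum is X = 10. A row of size p has a winning move iff p XOR X < p (reduce it to p XOR X).
  6: 6 XOR 10 = 12 ≥ 6 — no move.
  15: 15 XOR 10 = 5 < 15 — winning move (to 5).
  13: 13 XOR 10 = 7 < 13 — winning move (to 7).
  14: 14 XOR 10 = 4 < 14 — winning move (to 4).
That gives 3 winning moves.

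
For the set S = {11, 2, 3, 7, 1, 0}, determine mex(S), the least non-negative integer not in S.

The values 0, 1, 2, 3 are all present; 4 is the first non-negative integer missing from the set.

4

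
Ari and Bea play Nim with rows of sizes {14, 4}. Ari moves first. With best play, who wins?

Ari wins

Nim-sum: 14 XOR 4 = 10.
The nim-sum is 10 ≠ 0, so this is an N-position: the player to move can win; Ari has a winning move.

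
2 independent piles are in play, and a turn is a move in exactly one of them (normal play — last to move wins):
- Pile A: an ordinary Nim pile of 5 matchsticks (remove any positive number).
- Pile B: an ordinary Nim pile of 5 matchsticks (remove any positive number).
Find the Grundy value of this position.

Pile A is a plain Nim pile of size 5, so its Grundy value is 5.
Pile B is a plain Nim pile of size 5, so its Grundy value is 5.
The value of a disjunctive sum is the nim-sum of the parts.
Combined value = 5 XOR 5 = 0.

0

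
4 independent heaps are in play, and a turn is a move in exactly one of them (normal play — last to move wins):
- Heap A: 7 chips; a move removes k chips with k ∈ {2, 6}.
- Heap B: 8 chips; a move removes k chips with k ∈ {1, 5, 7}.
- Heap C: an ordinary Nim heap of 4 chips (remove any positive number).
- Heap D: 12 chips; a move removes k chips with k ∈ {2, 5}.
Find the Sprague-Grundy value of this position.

7

Grundy values for heap A (subtraction set {2, 6}):
k:     0  1  2  3  4  5  6  7
g(k):  0  0  1  1  0  0  1  1
So g(7) = 1.
For heap B, compute g(0), g(1), … with moves {1, 5, 7}:
g(0) = mex{} = 0
g(1) = mex{0} = 1
g(2) = mex{1} = 0
g(3) = mex{0} = 1
g(4) = mex{1} = 0
g(5) = mex{0} = 1
g(6) = mex{1} = 0
g(7) = mex{0} = 1
g(8) = mex{1} = 0
So g(8) = 0.
Heap C is a plain Nim heap of size 4, so its Grundy value is 4.
Build the Grundy sequence for heap D with g(k) = mex{g(k−s) : s ∈ {2, 5}, s ≤ k}:
k:     0  1  2  3  4  5  6  7  8  9 10 11 12
g(k):  0  0  1  1  0  2  1  0  0  1  1  0  2
So g(12) = 2.
The value of a disjunctive sum is the nim-sum of the parts.
Combined value = 1 XOR 0 XOR 4 XOR 2 = 7.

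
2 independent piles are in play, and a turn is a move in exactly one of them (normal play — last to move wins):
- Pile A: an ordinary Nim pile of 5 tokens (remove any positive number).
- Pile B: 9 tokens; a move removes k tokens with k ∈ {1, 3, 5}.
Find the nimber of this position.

Pile A is a plain Nim pile of size 5, so its Grundy value is 5.
Grundy values for pile B (subtraction set {1, 3, 5}):
k:     0  1  2  3  4  5  6  7  8  9
g(k):  0  1  0  1  0  1  0  1  0  1
So g(9) = 1.
By the Sprague-Grundy theorem, the Grundy value of a sum of independent games is the XOR of the component values.
Combined value = 5 ⊕ 1 = 4.

4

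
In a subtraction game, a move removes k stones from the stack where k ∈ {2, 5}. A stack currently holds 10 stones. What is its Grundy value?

1

Build the Grundy sequence with g(k) = mex{g(k−s) : s ∈ {2, 5}, s ≤ k}:
k:     0  1  2  3  4  5  6  7  8  9 10
g(k):  0  0  1  1  0  2  1  0  0  1  1
So g(10) = 1.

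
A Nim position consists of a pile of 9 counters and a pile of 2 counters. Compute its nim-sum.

11

Compute the nim-sum pairwise:
9 XOR 2 = 11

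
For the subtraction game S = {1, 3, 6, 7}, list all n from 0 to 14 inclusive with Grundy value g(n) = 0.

Compute g(0), g(1), … for moves {1, 3, 6, 7}:
g(0) = mex{} = 0
g(1) = mex{0} = 1
g(2) = mex{1} = 0
g(3) = mex{0} = 1
g(4) = mex{1} = 0
g(5) = mex{0} = 1
g(6) = mex{0,1} = 2
g(7) = mex{0,1,2} = 3
g(8) = mex{0,1,3} = 2
g(9) = mex{0,1,2} = 3
g(10) = mex{0,1,3} = 2
g(11) = mex{0,1,2} = 3
g(12) = mex{1,2,3} = 0
g(13) = mex{0,2,3} = 1
g(14) = mex{1,2,3} = 0
The P-positions (g = 0) in 0..14 are 0, 2, 4, 12, 14.

0, 2, 4, 12, 14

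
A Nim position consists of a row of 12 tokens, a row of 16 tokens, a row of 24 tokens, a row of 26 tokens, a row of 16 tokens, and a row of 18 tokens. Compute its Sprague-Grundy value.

In binary:
  01100  (12)
  10000  (16)
  11000  (24)
  11010  (26)
  10000  (16)
  10010  (18)
  -----
  11100  (28)

28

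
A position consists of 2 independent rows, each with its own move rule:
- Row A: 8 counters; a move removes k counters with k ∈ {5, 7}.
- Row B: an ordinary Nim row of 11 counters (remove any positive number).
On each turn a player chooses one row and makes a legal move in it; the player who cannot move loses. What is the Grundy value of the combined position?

10

Grundy values for row A (subtraction set {5, 7}):
k:     0  1  2  3  4  5  6  7  8
g(k):  0  0  0  0  0  1  1  1  1
So g(8) = 1.
Row B is a plain Nim row of size 11, so its Grundy value is 11.
By the Sprague-Grundy theorem, the Grundy value of a sum of independent games is the XOR of the component values.
Combined value = 1 ⊕ 11 = 10.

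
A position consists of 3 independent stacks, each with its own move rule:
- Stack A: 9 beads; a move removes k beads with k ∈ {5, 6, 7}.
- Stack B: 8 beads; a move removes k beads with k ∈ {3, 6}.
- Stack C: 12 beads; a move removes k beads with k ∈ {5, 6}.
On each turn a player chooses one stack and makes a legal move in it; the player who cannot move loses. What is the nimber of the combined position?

Grundy values for stack A (subtraction set {5, 6, 7}):
k:     0  1  2  3  4  5  6  7  8  9
g(k):  0  0  0  0  0  1  1  1  1  1
So g(9) = 1.
Grundy values for stack B (subtraction set {3, 6}):
k:     0  1  2  3  4  5  6  7  8
g(k):  0  0  0  1  1  1  2  2  2
So g(8) = 2.
Build the Grundy sequence for stack C with g(k) = mex{g(k−s) : s ∈ {5, 6}, s ≤ k}:
k:     0  1  2  3  4  5  6  7  8  9 10 11 12
g(k):  0  0  0  0  0  1  1  1  1  1  2  0  0
So g(12) = 0.
The value of a disjunctive sum is the nim-sum of the parts.
Combined value = 1 ⊕ 2 ⊕ 0 = 3.

3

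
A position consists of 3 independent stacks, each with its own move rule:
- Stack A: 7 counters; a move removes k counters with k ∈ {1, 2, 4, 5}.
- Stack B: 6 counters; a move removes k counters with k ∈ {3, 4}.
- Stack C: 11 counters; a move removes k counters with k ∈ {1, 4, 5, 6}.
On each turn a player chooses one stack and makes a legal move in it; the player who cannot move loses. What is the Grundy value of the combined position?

3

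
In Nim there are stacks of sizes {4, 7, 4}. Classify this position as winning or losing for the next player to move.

Winning position

Write each in binary and XOR column by column:
  100  (4)
  111  (7)
  100  (4)
  ---
  111  (7)
The nim-sum is 7 ≠ 0, so this is an N-position: the player to move can win.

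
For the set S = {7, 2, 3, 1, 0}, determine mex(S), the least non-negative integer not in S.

The values 0, 1, 2, 3 are all present; 4 is the first non-negative integer missing from the set.

4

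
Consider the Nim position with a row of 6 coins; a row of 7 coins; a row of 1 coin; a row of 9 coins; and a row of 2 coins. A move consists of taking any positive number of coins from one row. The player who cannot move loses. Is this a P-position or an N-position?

Compute the nim-sum pairwise:
6 XOR 7 = 1
1 XOR 1 = 0
0 XOR 9 = 9
9 XOR 2 = 11
The nim-sum is 11 ≠ 0, so this is an N-position: the player to move can win.

N-position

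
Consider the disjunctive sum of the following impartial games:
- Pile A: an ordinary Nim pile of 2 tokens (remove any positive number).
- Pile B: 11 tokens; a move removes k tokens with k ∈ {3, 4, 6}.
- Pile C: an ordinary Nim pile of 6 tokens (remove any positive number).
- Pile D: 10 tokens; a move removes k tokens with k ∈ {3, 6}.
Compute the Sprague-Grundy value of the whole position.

4

Pile A is a plain Nim pile of size 2, so its Grundy value is 2.
Grundy values for pile B (subtraction set {3, 4, 6}):
g(0) = mex{} = 0
g(1) = mex{} = 0
g(2) = mex{} = 0
g(3) = mex{0} = 1
g(4) = mex{0} = 1
g(5) = mex{0} = 1
g(6) = mex{0,1} = 2
g(7) = mex{0,1} = 2
g(8) = mex{0,1} = 2
g(9) = mex{1,2} = 0
g(10) = mex{1,2} = 0
g(11) = mex{1,2} = 0
So g(11) = 0.
Pile C is a plain Nim pile of size 6, so its Grundy value is 6.
Grundy values for pile D (subtraction set {3, 6}):
g(0) = mex{} = 0
g(1) = mex{} = 0
g(2) = mex{} = 0
g(3) = mex{0} = 1
g(4) = mex{0} = 1
g(5) = mex{0} = 1
g(6) = mex{0,1} = 2
g(7) = mex{0,1} = 2
g(8) = mex{0,1} = 2
g(9) = mex{1,2} = 0
g(10) = mex{1,2} = 0
So g(10) = 0.
The value of a disjunctive sum is the nim-sum of the parts.
Combined value = 2 XOR 0 XOR 6 XOR 0 = 4.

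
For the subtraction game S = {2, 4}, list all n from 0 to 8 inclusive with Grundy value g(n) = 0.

Compute g(0), g(1), … for moves {2, 4}:
g(0) = mex{} = 0
g(1) = mex{} = 0
g(2) = mex{0} = 1
g(3) = mex{0} = 1
g(4) = mex{0,1} = 2
g(5) = mex{0,1} = 2
g(6) = mex{1,2} = 0
g(7) = mex{1,2} = 0
g(8) = mex{0,2} = 1
The P-positions (g = 0) in 0..8 are 0, 1, 6, 7.

0, 1, 6, 7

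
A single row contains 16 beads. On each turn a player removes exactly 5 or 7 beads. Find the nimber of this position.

Build the Grundy sequence with g(k) = mex{g(k−s) : s ∈ {5, 7}, s ≤ k}:
k:     0  1  2  3  4  5  6  7  8  9 10 11 12 13 14 15 16
g(k):  0  0  0  0  0  1  1  1  1  1  2  2  0  0  0  0  0
So g(16) = 0.

0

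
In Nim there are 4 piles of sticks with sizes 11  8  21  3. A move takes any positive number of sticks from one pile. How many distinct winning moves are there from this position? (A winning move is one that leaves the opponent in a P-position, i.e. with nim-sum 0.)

1

Nim-sum: 11 ^ 8 ^ 21 ^ 3 = 21.
The overall nim-sum is X = 21. A pile of size p has a winning move iff p XOR X < p (reduce it to p XOR X).
  11: 11 XOR 21 = 30 ≥ 11 — no move.
  8: 8 XOR 21 = 29 ≥ 8 — no move.
  21: 21 XOR 21 = 0 < 21 — winning move (to 0).
  3: 3 XOR 21 = 22 ≥ 3 — no move.
That gives 1 winning move.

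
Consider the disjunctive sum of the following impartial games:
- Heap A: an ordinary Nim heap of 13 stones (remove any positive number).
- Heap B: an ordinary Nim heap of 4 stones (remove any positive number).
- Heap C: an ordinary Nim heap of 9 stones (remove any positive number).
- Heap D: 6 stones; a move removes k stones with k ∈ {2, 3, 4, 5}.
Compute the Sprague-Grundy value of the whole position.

Heap A is a plain Nim heap of size 13, so its Grundy value is 13.
Heap B is a plain Nim heap of size 4, so its Grundy value is 4.
Heap C is a plain Nim heap of size 9, so its Grundy value is 9.
For heap D, compute g(0), g(1), … with moves {2, 3, 4, 5}:
g(0) = mex{} = 0
g(1) = mex{} = 0
g(2) = mex{0} = 1
g(3) = mex{0} = 1
g(4) = mex{0,1} = 2
g(5) = mex{0,1} = 2
g(6) = mex{0,1,2} = 3
So g(6) = 3.
The value of a disjunctive sum is the nim-sum of the parts.
Combined value = 13 XOR 4 XOR 9 XOR 3 = 3.

3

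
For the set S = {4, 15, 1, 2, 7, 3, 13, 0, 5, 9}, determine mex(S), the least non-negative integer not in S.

The values 0, 1, 2, 3, 4, 5 are all present; 6 is the first non-negative integer missing from the set.

6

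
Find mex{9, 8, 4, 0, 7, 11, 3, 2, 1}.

The values 0, 1, 2, 3, 4 are all present; 5 is the first non-negative integer missing from the set.

5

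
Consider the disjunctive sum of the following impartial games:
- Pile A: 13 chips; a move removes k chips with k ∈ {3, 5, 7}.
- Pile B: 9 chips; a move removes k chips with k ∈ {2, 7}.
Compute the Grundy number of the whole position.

1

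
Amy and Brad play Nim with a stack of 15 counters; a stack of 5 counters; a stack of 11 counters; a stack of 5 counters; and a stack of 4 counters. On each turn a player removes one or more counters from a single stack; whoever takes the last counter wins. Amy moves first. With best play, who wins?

Brad wins

Compute the nim-sum pairwise:
15 XOR 5 = 10
10 XOR 11 = 1
1 XOR 5 = 4
4 XOR 4 = 0
The nim-sum is 0, so this is a P-position: the player to move is in a losing position under optimal play; Amy is about to move from it and so loses — Brad wins.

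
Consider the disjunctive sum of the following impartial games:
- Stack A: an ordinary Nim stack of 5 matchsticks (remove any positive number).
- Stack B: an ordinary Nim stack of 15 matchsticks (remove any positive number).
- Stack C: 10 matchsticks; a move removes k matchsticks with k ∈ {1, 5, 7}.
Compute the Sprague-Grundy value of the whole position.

10

Stack A is a plain Nim stack of size 5, so its Grundy value is 5.
Stack B is a plain Nim stack of size 15, so its Grundy value is 15.
Build the Grundy sequence for stack C with g(k) = mex{g(k−s) : s ∈ {1, 5, 7}, s ≤ k}:
k:     0  1  2  3  4  5  6  7  8  9 10
g(k):  0  1  0  1  0  1  0  1  0  1  0
So g(10) = 0.
The value of a disjunctive sum is the nim-sum of the parts.
Combined value = 5 ⊕ 15 ⊕ 0 = 10.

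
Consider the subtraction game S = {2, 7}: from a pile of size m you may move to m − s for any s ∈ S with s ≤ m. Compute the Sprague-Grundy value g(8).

2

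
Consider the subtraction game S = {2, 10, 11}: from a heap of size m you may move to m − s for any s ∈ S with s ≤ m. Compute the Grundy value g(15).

1

Compute g(0), g(1), … for moves {2, 10, 11}:
k:     0  1  2  3  4  5  6  7  8  9 10 11 12 13 14 15
g(k):  0  0  1  1  0  0  1  1  0  0  1  1  2  0  3  1
So g(15) = 1.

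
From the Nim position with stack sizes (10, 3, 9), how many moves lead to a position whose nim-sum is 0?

Compute the nim-sum pairwise:
10 ⊕ 3 = 9
9 ⊕ 9 = 0
The nim-sum is already 0, so every move leaves a nonzero nim-sum — there are no winning moves.

0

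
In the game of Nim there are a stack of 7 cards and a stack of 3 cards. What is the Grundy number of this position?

4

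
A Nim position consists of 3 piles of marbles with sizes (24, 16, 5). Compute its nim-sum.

Nim-sum: 24 ^ 16 ^ 5 = 13.

13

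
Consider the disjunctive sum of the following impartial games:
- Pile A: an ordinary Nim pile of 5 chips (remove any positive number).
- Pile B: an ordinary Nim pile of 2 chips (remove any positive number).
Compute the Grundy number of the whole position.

Pile A is a plain Nim pile of size 5, so its Grundy value is 5.
Pile B is a plain Nim pile of size 2, so its Grundy value is 2.
The value of a disjunctive sum is the nim-sum of the parts.
Combined value = 5 ⊕ 2 = 7.

7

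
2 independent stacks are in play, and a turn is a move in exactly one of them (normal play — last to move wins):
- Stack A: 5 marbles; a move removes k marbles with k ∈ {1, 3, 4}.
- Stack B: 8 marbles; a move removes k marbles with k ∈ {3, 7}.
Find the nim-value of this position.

Grundy values for stack A (subtraction set {1, 3, 4}):
g(0) = mex{} = 0
g(1) = mex{0} = 1
g(2) = mex{1} = 0
g(3) = mex{0} = 1
g(4) = mex{0,1} = 2
g(5) = mex{0,1,2} = 3
So g(5) = 3.
Grundy values for stack B (subtraction set {3, 7}):
g(0) = mex{} = 0
g(1) = mex{} = 0
g(2) = mex{} = 0
g(3) = mex{0} = 1
g(4) = mex{0} = 1
g(5) = mex{0} = 1
g(6) = mex{1} = 0
g(7) = mex{0,1} = 2
g(8) = mex{0,1} = 2
So g(8) = 2.
The value of a disjunctive sum is the nim-sum of the parts.
Combined value = 3 ⊕ 2 = 1.

1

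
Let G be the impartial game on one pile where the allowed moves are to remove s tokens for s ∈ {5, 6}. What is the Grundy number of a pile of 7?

1

Grundy values for subtraction set {5, 6}:
g(0) = mex{} = 0
g(1) = mex{} = 0
g(2) = mex{} = 0
g(3) = mex{} = 0
g(4) = mex{} = 0
g(5) = mex{0} = 1
g(6) = mex{0} = 1
g(7) = mex{0} = 1
So g(7) = 1.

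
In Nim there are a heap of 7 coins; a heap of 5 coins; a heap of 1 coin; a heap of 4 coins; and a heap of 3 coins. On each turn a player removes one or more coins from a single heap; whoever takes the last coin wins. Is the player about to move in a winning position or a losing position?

Winning position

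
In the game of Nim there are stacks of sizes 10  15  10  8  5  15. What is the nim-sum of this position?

13

Nim-sum: 10 ^ 15 ^ 10 ^ 8 ^ 5 ^ 15 = 13.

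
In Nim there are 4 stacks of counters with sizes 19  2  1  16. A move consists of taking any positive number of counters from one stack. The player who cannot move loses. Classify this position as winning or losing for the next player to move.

Losing position

Nim-sum: 19 ⊕ 2 ⊕ 1 ⊕ 16 = 0.
The nim-sum is 0, so this is a P-position: the player to move is in a losing position under optimal play.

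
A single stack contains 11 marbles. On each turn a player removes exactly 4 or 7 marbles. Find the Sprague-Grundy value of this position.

0

Compute g(0), g(1), … for moves {4, 7}:
g(0) = mex{} = 0
g(1) = mex{} = 0
g(2) = mex{} = 0
g(3) = mex{} = 0
g(4) = mex{0} = 1
g(5) = mex{0} = 1
g(6) = mex{0} = 1
g(7) = mex{0} = 1
g(8) = mex{0,1} = 2
g(9) = mex{0,1} = 2
g(10) = mex{0,1} = 2
g(11) = mex{1} = 0
So g(11) = 0.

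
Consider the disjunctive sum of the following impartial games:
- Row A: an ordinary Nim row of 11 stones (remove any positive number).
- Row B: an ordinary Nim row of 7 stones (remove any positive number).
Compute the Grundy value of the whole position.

Row A is a plain Nim row of size 11, so its Grundy value is 11.
Row B is a plain Nim row of size 7, so its Grundy value is 7.
By the Sprague-Grundy theorem, the Grundy value of a sum of independent games is the XOR of the component values.
Combined value = 11 ⊕ 7 = 12.

12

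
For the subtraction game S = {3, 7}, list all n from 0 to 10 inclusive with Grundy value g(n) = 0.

0, 1, 2, 6, 10

Build the Grundy sequence with g(k) = mex{g(k−s) : s ∈ {3, 7}, s ≤ k}:
k:     0  1  2  3  4  5  6  7  8  9 10
g(k):  0  0  0  1  1  1  0  2  2  1  0
The P-positions (g = 0) in 0..10 are 0, 1, 2, 6, 10.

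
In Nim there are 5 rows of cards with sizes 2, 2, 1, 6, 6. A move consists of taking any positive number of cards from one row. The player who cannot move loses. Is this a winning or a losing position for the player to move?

Winning position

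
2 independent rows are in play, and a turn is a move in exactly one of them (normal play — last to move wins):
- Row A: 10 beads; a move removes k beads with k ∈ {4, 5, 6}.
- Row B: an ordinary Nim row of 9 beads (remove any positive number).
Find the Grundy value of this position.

For row A, compute g(0), g(1), … with moves {4, 5, 6}:
k:     0  1  2  3  4  5  6  7  8  9 10
g(k):  0  0  0  0  1  1  1  1  2  2  0
So g(10) = 0.
Row B is a plain Nim row of size 9, so its Grundy value is 9.
By the Sprague-Grundy theorem, the Grundy value of a sum of independent games is the XOR of the component values.
Combined value = 0 ⊕ 9 = 9.

9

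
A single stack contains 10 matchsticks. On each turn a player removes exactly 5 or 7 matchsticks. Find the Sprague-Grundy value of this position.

2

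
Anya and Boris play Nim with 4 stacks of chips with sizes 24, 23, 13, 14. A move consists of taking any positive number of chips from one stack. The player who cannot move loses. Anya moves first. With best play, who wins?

Anya wins

Nim-sum: 24 ^ 23 ^ 13 ^ 14 = 12.
The nim-sum is 12 ≠ 0, so this is an N-position: the player to move can win; Anya has a winning move.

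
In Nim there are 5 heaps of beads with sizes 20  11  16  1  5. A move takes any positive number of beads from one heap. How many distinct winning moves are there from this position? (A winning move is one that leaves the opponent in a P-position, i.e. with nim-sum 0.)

Bitwise XOR of the heap sizes:
  10100  (20)
  01011  (11)
  10000  (16)
  00001  (1)
  00101  (5)
  -----
  01011  (11)
The overall nim-sum is X = 11. A heap of size p has a winning move iff p XOR X < p (reduce it to p XOR X).
  20: 20 XOR 11 = 31 ≥ 20 — no move.
  11: 11 XOR 11 = 0 < 11 — winning move (to 0).
  16: 16 XOR 11 = 27 ≥ 16 — no move.
  1: 1 XOR 11 = 10 ≥ 1 — no move.
  5: 5 XOR 11 = 14 ≥ 5 — no move.
That gives 1 winning move.

1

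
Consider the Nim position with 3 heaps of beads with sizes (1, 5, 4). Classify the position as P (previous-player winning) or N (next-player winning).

Nim-sum: 1 XOR 5 XOR 4 = 0.
The nim-sum is 0, so this is a P-position: the player to move is in a losing position under optimal play.

P-position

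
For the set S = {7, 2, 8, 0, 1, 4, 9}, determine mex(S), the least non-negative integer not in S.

3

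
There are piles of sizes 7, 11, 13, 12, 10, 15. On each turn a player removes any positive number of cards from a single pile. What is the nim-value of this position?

8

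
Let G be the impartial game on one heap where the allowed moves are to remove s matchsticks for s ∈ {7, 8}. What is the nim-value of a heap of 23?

Build the Grundy sequence with g(k) = mex{g(k−s) : s ∈ {7, 8}, s ≤ k}:
k:     0  1  2  3  4  5  6  7  8  9 10 11 12 13 14 15 16 17 18 19 20 21 22 23
g(k):  0  0  0  0  0  0  0  1  1  1  1  1  1  1  2  0  0  0  0  0  0  0  1  1
So g(23) = 1.

1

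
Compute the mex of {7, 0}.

0 is in the set but 1 is not, so the mex is 1.

1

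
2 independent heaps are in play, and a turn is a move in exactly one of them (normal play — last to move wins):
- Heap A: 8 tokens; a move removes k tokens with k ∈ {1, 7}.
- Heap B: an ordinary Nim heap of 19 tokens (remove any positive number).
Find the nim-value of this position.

For heap A, compute g(0), g(1), … with moves {1, 7}:
k:     0  1  2  3  4  5  6  7  8
g(k):  0  1  0  1  0  1  0  1  0
So g(8) = 0.
Heap B is a plain Nim heap of size 19, so its Grundy value is 19.
By the Sprague-Grundy theorem, the Grundy value of a sum of independent games is the XOR of the component values.
Combined value = 0 XOR 19 = 19.

19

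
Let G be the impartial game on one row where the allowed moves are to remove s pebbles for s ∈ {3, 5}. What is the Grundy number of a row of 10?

0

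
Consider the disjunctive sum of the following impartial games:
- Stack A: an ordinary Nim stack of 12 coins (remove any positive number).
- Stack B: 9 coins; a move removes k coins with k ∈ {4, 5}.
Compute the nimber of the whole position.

12

Stack A is a plain Nim stack of size 12, so its Grundy value is 12.
For stack B, compute g(0), g(1), … with moves {4, 5}:
g(0) = mex{} = 0
g(1) = mex{} = 0
g(2) = mex{} = 0
g(3) = mex{} = 0
g(4) = mex{0} = 1
g(5) = mex{0} = 1
g(6) = mex{0} = 1
g(7) = mex{0} = 1
g(8) = mex{0,1} = 2
g(9) = mex{1} = 0
So g(9) = 0.
By the Sprague-Grundy theorem, the Grundy value of a sum of independent games is the XOR of the component values.
Combined value = 12 XOR 0 = 12.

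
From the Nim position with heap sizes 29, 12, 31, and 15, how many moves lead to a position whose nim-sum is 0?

Compute the nim-sum pairwise:
29 ⊕ 12 = 17
17 ⊕ 31 = 14
14 ⊕ 15 = 1
The overall nim-sum is X = 1. A heap of size p has a winning move iff p XOR X < p (reduce it to p XOR X).
  29: 29 XOR 1 = 28 < 29 — winning move (to 28).
  12: 12 XOR 1 = 13 ≥ 12 — no move.
  31: 31 XOR 1 = 30 < 31 — winning move (to 30).
  15: 15 XOR 1 = 14 < 15 — winning move (to 14).
That gives 3 winning moves.

3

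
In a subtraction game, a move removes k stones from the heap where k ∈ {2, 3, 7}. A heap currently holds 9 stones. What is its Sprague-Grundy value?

2

Compute g(0), g(1), … for moves {2, 3, 7}:
k:     0  1  2  3  4  5  6  7  8  9
g(k):  0  0  1  1  2  0  0  1  1  2
So g(9) = 2.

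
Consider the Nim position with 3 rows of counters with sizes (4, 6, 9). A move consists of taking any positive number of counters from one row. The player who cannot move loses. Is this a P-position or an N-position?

N-position

Write each in binary and XOR column by column:
  0100  (4)
  0110  (6)
  1001  (9)
  ----
  1011  (11)
The nim-sum is 11 ≠ 0, so this is an N-position: the player to move can win.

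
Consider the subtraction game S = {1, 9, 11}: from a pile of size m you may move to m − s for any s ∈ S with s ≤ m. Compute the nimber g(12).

Grundy values for subtraction set {1, 9, 11}:
g(0) = mex{} = 0
g(1) = mex{0} = 1
g(2) = mex{1} = 0
g(3) = mex{0} = 1
g(4) = mex{1} = 0
g(5) = mex{0} = 1
g(6) = mex{1} = 0
g(7) = mex{0} = 1
g(8) = mex{1} = 0
g(9) = mex{0} = 1
g(10) = mex{1} = 0
g(11) = mex{0} = 1
g(12) = mex{1} = 0
So g(12) = 0.

0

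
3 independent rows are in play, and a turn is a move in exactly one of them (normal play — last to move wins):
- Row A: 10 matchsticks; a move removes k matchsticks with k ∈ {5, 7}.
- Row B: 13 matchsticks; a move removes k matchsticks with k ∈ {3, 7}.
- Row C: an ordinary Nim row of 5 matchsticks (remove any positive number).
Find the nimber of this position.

6

Grundy values for row A (subtraction set {5, 7}):
k:     0  1  2  3  4  5  6  7  8  9 10
g(k):  0  0  0  0  0  1  1  1  1  1  2
So g(10) = 2.
For row B, compute g(0), g(1), … with moves {3, 7}:
k:     0  1  2  3  4  5  6  7  8  9 10 11 12 13
g(k):  0  0  0  1  1  1  0  2  2  1  0  0  0  1
So g(13) = 1.
Row C is a plain Nim row of size 5, so its Grundy value is 5.
By the Sprague-Grundy theorem, the Grundy value of a sum of independent games is the XOR of the component values.
Combined value = 2 ⊕ 1 ⊕ 5 = 6.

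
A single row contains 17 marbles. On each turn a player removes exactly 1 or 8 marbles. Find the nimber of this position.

Build the Grundy sequence with g(k) = mex{g(k−s) : s ∈ {1, 8}, s ≤ k}:
k:     0  1  2  3  4  5  6  7  8  9 10 11 12 13 14 15 16 17
g(k):  0  1  0  1  0  1  0  1  2  0  1  0  1  0  1  0  1  2
So g(17) = 2.

2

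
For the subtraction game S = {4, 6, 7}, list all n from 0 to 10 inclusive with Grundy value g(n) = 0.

0, 1, 2, 3

Compute g(0), g(1), … for moves {4, 6, 7}:
g(0) = mex{} = 0
g(1) = mex{} = 0
g(2) = mex{} = 0
g(3) = mex{} = 0
g(4) = mex{0} = 1
g(5) = mex{0} = 1
g(6) = mex{0} = 1
g(7) = mex{0} = 1
g(8) = mex{0,1} = 2
g(9) = mex{0,1} = 2
g(10) = mex{0,1} = 2
The P-positions (g = 0) in 0..10 are 0, 1, 2, 3.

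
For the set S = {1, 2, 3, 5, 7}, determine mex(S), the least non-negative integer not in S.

0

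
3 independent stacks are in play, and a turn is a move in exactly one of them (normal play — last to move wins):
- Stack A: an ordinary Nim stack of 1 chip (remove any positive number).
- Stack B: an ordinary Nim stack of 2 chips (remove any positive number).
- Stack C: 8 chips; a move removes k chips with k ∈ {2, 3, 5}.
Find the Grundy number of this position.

Stack A is a plain Nim stack of size 1, so its Grundy value is 1.
Stack B is a plain Nim stack of size 2, so its Grundy value is 2.
Grundy values for stack C (subtraction set {2, 3, 5}):
g(0) = mex{} = 0
g(1) = mex{} = 0
g(2) = mex{0} = 1
g(3) = mex{0} = 1
g(4) = mex{0,1} = 2
g(5) = mex{0,1} = 2
g(6) = mex{0,1,2} = 3
g(7) = mex{1,2} = 0
g(8) = mex{1,2,3} = 0
So g(8) = 0.
The value of a disjunctive sum is the nim-sum of the parts.
Combined value = 1 ⊕ 2 ⊕ 0 = 3.

3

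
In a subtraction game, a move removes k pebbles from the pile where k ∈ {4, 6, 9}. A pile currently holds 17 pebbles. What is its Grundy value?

1

Compute g(0), g(1), … for moves {4, 6, 9}:
k:     0  1  2  3  4  5  6  7  8  9 10 11 12 13 14 15 16 17
g(k):  0  0  0  0  1  1  1  1  2  2  2  2  3  0  0  0  0  1
So g(17) = 1.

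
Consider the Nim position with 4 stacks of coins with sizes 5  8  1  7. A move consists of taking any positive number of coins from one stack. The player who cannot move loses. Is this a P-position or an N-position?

N-position

Nim-sum: 5 XOR 8 XOR 1 XOR 7 = 11.
The nim-sum is 11 ≠ 0, so this is an N-position: the player to move can win.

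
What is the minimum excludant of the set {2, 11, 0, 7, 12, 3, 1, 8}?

The values 0, 1, 2, 3 are all present; 4 is the first non-negative integer missing from the set.

4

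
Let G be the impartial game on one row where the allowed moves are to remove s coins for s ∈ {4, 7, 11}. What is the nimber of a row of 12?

3

Build the Grundy sequence with g(k) = mex{g(k−s) : s ∈ {4, 7, 11}, s ≤ k}:
k:     0  1  2  3  4  5  6  7  8  9 10 11 12
g(k):  0  0  0  0  1  1  1  1  2  2  2  2  3
So g(12) = 3.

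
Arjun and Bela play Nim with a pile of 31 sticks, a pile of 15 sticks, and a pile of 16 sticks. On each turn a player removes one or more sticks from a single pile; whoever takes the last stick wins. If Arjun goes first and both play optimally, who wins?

Bela wins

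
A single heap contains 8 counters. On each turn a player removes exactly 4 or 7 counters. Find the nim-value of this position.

Compute g(0), g(1), … for moves {4, 7}:
g(0) = mex{} = 0
g(1) = mex{} = 0
g(2) = mex{} = 0
g(3) = mex{} = 0
g(4) = mex{0} = 1
g(5) = mex{0} = 1
g(6) = mex{0} = 1
g(7) = mex{0} = 1
g(8) = mex{0,1} = 2
So g(8) = 2.

2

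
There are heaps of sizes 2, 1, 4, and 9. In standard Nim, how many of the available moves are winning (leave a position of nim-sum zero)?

Compute the nim-sum pairwise:
2 ⊕ 1 = 3
3 ⊕ 4 = 7
7 ⊕ 9 = 14
The overall nim-sum is X = 14. A heap of size p has a winning move iff p XOR X < p (reduce it to p XOR X).
  2: 2 XOR 14 = 12 ≥ 2 — no move.
  1: 1 XOR 14 = 15 ≥ 1 — no move.
  4: 4 XOR 14 = 10 ≥ 4 — no move.
  9: 9 XOR 14 = 7 < 9 — winning move (to 7).
That gives 1 winning move.

1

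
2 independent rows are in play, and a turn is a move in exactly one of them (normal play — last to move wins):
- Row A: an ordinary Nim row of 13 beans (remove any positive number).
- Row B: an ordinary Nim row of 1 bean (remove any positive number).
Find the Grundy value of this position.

Row A is a plain Nim row of size 13, so its Grundy value is 13.
Row B is a plain Nim row of size 1, so its Grundy value is 1.
The value of a disjunctive sum is the nim-sum of the parts.
Combined value = 13 XOR 1 = 12.

12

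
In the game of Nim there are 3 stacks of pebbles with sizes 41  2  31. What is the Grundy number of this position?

52

Nim-sum: 41 XOR 2 XOR 31 = 52.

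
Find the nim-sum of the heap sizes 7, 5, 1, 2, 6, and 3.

4

Nim-sum: 7 ^ 5 ^ 1 ^ 2 ^ 6 ^ 3 = 4.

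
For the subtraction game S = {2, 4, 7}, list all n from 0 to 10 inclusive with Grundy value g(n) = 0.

Build the Grundy sequence with g(k) = mex{g(k−s) : s ∈ {2, 4, 7}, s ≤ k}:
k:     0  1  2  3  4  5  6  7  8  9 10
g(k):  0  0  1  1  2  2  0  3  1  0  2
The P-positions (g = 0) in 0..10 are 0, 1, 6, 9.

0, 1, 6, 9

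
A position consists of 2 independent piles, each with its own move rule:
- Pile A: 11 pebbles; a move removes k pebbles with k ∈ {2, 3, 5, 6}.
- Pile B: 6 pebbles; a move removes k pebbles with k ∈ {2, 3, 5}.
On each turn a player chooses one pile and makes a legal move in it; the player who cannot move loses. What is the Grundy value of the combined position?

2

For pile A, compute g(0), g(1), … with moves {2, 3, 5, 6}:
g(0) = mex{} = 0
g(1) = mex{} = 0
g(2) = mex{0} = 1
g(3) = mex{0} = 1
g(4) = mex{0,1} = 2
g(5) = mex{0,1} = 2
g(6) = mex{0,1,2} = 3
g(7) = mex{0,1,2} = 3
g(8) = mex{1,2,3} = 0
g(9) = mex{1,2,3} = 0
g(10) = mex{0,2,3} = 1
g(11) = mex{0,2,3} = 1
So g(11) = 1.
For pile B, compute g(0), g(1), … with moves {2, 3, 5}:
k:     0  1  2  3  4  5  6
g(k):  0  0  1  1  2  2  3
So g(6) = 3.
The value of a disjunctive sum is the nim-sum of the parts.
Combined value = 1 XOR 3 = 2.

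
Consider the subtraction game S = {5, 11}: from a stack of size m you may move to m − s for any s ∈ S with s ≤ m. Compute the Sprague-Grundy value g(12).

2

Grundy values for subtraction set {5, 11}:
g(0) = mex{} = 0
g(1) = mex{} = 0
g(2) = mex{} = 0
g(3) = mex{} = 0
g(4) = mex{} = 0
g(5) = mex{0} = 1
g(6) = mex{0} = 1
g(7) = mex{0} = 1
g(8) = mex{0} = 1
g(9) = mex{0} = 1
g(10) = mex{1} = 0
g(11) = mex{0,1} = 2
g(12) = mex{0,1} = 2
So g(12) = 2.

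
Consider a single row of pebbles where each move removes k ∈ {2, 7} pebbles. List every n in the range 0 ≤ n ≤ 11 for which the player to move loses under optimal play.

0, 1, 4, 5, 9, 10

Compute g(0), g(1), … for moves {2, 7}:
k:     0  1  2  3  4  5  6  7  8  9 10 11
g(k):  0  0  1  1  0  0  1  1  2  0  0  1
The P-positions (g = 0) in 0..11 are 0, 1, 4, 5, 9, 10.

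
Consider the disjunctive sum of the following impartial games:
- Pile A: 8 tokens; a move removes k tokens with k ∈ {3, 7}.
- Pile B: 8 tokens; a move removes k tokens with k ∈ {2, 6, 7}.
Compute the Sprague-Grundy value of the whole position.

For pile A, compute g(0), g(1), … with moves {3, 7}:
k:     0  1  2  3  4  5  6  7  8
g(k):  0  0  0  1  1  1  0  2  2
So g(8) = 2.
For pile B, compute g(0), g(1), … with moves {2, 6, 7}:
g(0) = mex{} = 0
g(1) = mex{} = 0
g(2) = mex{0} = 1
g(3) = mex{0} = 1
g(4) = mex{1} = 0
g(5) = mex{1} = 0
g(6) = mex{0} = 1
g(7) = mex{0} = 1
g(8) = mex{0,1} = 2
So g(8) = 2.
By the Sprague-Grundy theorem, the Grundy value of a sum of independent games is the XOR of the component values.
Combined value = 2 XOR 2 = 0.

0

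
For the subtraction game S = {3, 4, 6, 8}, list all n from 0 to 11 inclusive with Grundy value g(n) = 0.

0, 1, 2, 11

Compute g(0), g(1), … for moves {3, 4, 6, 8}:
k:     0  1  2  3  4  5  6  7  8  9 10 11
g(k):  0  0  0  1  1  1  2  2  2  3  3  0
The P-positions (g = 0) in 0..11 are 0, 1, 2, 11.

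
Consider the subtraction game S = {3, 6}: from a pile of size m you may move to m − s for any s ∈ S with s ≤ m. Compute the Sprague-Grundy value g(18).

0

Compute g(0), g(1), … for moves {3, 6}:
k:     0  1  2  3  4  5  6  7  8  9 10 11 12 13 14 15 16 17 18
g(k):  0  0  0  1  1  1  2  2  2  0  0  0  1  1  1  2  2  2  0
So g(18) = 0.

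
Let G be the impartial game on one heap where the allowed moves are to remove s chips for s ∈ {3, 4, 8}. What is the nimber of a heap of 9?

Build the Grundy sequence with g(k) = mex{g(k−s) : s ∈ {3, 4, 8}, s ≤ k}:
g(0) = mex{} = 0
g(1) = mex{} = 0
g(2) = mex{} = 0
g(3) = mex{0} = 1
g(4) = mex{0} = 1
g(5) = mex{0} = 1
g(6) = mex{0,1} = 2
g(7) = mex{1} = 0
g(8) = mex{0,1} = 2
g(9) = mex{0,1,2} = 3
So g(9) = 3.

3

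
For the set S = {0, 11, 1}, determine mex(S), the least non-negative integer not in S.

The values 0, 1 are all present; 2 is the first non-negative integer missing from the set.

2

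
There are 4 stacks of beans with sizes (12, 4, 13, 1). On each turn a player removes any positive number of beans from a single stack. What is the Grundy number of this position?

In binary:
  1100  (12)
  0100  (4)
  1101  (13)
  0001  (1)
  ----
  0100  (4)

4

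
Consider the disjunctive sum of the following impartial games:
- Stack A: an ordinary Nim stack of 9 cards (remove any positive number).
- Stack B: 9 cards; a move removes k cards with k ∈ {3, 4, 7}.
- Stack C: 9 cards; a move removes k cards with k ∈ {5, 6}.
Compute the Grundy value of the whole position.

11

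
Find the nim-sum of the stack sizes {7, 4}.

Compute the nim-sum pairwise:
7 ^ 4 = 3

3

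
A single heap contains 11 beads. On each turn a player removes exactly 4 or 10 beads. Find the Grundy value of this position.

2

Compute g(0), g(1), … for moves {4, 10}:
g(0) = mex{} = 0
g(1) = mex{} = 0
g(2) = mex{} = 0
g(3) = mex{} = 0
g(4) = mex{0} = 1
g(5) = mex{0} = 1
g(6) = mex{0} = 1
g(7) = mex{0} = 1
g(8) = mex{1} = 0
g(9) = mex{1} = 0
g(10) = mex{0,1} = 2
g(11) = mex{0,1} = 2
So g(11) = 2.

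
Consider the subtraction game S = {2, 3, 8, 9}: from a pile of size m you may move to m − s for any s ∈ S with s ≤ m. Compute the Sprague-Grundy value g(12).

0

Compute g(0), g(1), … for moves {2, 3, 8, 9}:
k:     0  1  2  3  4  5  6  7  8  9 10 11 12
g(k):  0  0  1  1  2  0  0  1  1  2  2  0  0
So g(12) = 0.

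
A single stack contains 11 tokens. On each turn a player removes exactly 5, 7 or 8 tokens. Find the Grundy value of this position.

2

Grundy values for subtraction set {5, 7, 8}:
k:     0  1  2  3  4  5  6  7  8  9 10 11
g(k):  0  0  0  0  0  1  1  1  1  1  2  2
So g(11) = 2.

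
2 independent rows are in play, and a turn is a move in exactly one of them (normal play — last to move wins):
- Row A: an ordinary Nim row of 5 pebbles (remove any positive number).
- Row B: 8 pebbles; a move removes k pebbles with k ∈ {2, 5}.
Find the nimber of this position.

Row A is a plain Nim row of size 5, so its Grundy value is 5.
Grundy values for row B (subtraction set {2, 5}):
g(0) = mex{} = 0
g(1) = mex{} = 0
g(2) = mex{0} = 1
g(3) = mex{0} = 1
g(4) = mex{1} = 0
g(5) = mex{0,1} = 2
g(6) = mex{0} = 1
g(7) = mex{1,2} = 0
g(8) = mex{1} = 0
So g(8) = 0.
The value of a disjunctive sum is the nim-sum of the parts.
Combined value = 5 ⊕ 0 = 5.

5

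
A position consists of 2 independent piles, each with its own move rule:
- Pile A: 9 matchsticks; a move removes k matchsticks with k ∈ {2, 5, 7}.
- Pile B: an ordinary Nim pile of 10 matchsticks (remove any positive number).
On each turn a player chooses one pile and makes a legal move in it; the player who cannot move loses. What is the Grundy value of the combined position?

Grundy values for pile A (subtraction set {2, 5, 7}):
g(0) = mex{} = 0
g(1) = mex{} = 0
g(2) = mex{0} = 1
g(3) = mex{0} = 1
g(4) = mex{1} = 0
g(5) = mex{0,1} = 2
g(6) = mex{0} = 1
g(7) = mex{0,1,2} = 3
g(8) = mex{0,1} = 2
g(9) = mex{0,1,3} = 2
So g(9) = 2.
Pile B is a plain Nim pile of size 10, so its Grundy value is 10.
The value of a disjunctive sum is the nim-sum of the parts.
Combined value = 2 XOR 10 = 8.

8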